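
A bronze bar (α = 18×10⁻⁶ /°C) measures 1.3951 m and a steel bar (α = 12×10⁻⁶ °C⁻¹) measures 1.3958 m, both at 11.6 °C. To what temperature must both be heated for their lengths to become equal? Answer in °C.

L₁(1 + α₁ΔT) = L₂(1 + α₂ΔT) ⇒ ΔT = (L₂ − L₁)/(α₁L₁ − α₂L₂)
L₂ − L₁ = 1.3958 − 1.3951 = 7.00×10⁻⁴ m
α₁L₁ − α₂L₂ = 18×10⁻⁶×1.3951 − 12×10⁻⁶×1.3958 = 8.3622×10⁻⁶ m/K
ΔT = 7.00×10⁻⁴ / 8.3622×10⁻⁶ = 83.7100 K
T = 11.6 + 83.7100 = 95.3100 °C

T = 95.31 °C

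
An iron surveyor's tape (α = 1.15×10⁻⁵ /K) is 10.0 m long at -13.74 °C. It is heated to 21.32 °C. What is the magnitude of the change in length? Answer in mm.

ΔL = 4.03 mm

|ΔT| = |21.32 − (-13.74)| = 35.06 K
ΔL = αL₀ΔT = (1.15×10⁻⁵)(10.0)(35.06) = 4.03×10⁻³ m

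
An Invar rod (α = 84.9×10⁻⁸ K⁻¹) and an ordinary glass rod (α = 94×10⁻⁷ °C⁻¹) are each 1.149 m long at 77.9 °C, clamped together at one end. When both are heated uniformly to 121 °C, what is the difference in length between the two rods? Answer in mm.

ΔT = 43.1 K
Invar: ΔL = 84.9×10⁻⁸ × 1.149 m × 43.1 = 4.2044×10⁻⁵ m = 0.042044 mm
ordinary glass: ΔL = 94×10⁻⁷ × 1.149 m × 43.1 = 4.6551×10⁻⁴ m = 0.46551 mm
difference = 0.46551 − 0.042044 = 0.423466 mm

0.423 mm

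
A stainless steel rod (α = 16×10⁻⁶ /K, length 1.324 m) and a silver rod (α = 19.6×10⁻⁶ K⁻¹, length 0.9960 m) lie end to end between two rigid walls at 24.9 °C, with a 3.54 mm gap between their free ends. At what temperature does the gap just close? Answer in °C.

T = 112 °C

α₁L₁ = 2.1184×10⁻⁵ m/K, α₂L₂ = 1.95216×10⁻⁵ m/K → total 4.07056×10⁻⁵ m/K
ΔT = g/(α₁L₁+α₂L₂) = 3.54×10⁻³ / 4.07056×10⁻⁵ = 86.97 K
T = 24.9 + 86.97 = 111.87 °C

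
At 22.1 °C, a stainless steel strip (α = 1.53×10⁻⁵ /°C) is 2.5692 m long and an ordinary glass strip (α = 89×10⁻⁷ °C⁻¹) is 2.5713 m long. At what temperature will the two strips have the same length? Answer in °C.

L₁(1 + α₁ΔT) = L₂(1 + α₂ΔT) ⇒ ΔT = (L₂ − L₁)/(α₁L₁ − α₂L₂)
L₂ − L₁ = 2.5713 − 2.5692 = 2.10×10⁻³ m
α₁L₁ − α₂L₂ = 1.53×10⁻⁵×2.5692 − 89×10⁻⁷×2.5713 = 1.642419×10⁻⁵ m/K
ΔT = 2.10×10⁻³ / 1.642419×10⁻⁵ = 127.860 K
T = 22.1 + 127.860 = 149.960 °C

T = 150.0 °C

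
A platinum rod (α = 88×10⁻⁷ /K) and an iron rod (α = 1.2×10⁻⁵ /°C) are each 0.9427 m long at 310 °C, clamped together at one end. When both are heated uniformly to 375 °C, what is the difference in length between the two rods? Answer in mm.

ΔT = 65 K
platinum: ΔL = 88×10⁻⁷ × 0.9427 m × 65 = 5.3922×10⁻⁴ m = 0.53922 mm
iron: ΔL = 1.2×10⁻⁵ × 0.9427 m × 65 = 7.3531×10⁻⁴ m = 0.73531 mm
difference = 0.73531 − 0.53922 = 0.19609 mm

0.196 mm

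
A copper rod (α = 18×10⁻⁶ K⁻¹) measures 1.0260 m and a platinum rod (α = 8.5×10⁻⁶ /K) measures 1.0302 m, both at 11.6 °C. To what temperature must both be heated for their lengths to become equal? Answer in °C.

Equal length when α₁L₁ΔT − α₂L₂ΔT = L₂ − L₁ = 4.20×10⁻³ m
α₁L₁ = 1.8468×10⁻⁵, α₂L₂ = 8.7567×10⁻⁶ → Δ(αL) = 9.7113×10⁻⁶ m/K
ΔT = 4.20×10⁻³ / 9.7113×10⁻⁶ = 432.486 K, so T = 11.6 + 432.486 = 444.086 °C

T = 444.1 °C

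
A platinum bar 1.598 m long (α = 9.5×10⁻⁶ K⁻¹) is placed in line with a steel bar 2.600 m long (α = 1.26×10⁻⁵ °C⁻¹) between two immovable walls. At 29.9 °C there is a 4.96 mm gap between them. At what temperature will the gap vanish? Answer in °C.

T = 133 °C

Gap closes when ΔL₁ + ΔL₂ = 4.96 mm = 4.96×10⁻³ m
(α₁L₁ + α₂L₂)ΔT = g
α₁L₁ + α₂L₂ = 9.5×10⁻⁶×1.598 + 1.26×10⁻⁵×2.600 = 4.7941×10⁻⁵ m/K
ΔT = 4.96×10⁻³ / 4.7941×10⁻⁵ = 103.46 K
T = 29.9 + 103.46 = 133.36 °C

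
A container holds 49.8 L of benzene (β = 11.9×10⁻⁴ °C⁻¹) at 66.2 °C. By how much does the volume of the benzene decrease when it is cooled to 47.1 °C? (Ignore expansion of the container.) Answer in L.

|ΔT| = |47.1 − 66.2| = 19.1 K
ΔV = βV₀ΔT = (11.9×10⁻⁴)(49.8)(19.1) = 1.13 L

ΔV = 1.13 L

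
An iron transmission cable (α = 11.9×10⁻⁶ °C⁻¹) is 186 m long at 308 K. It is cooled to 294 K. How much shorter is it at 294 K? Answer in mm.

|ΔT| = |294 − 308| = 14 K
ΔL = αL₀ΔT = (11.9×10⁻⁶)(186)(14) = 3.10×10⁻² m

ΔL = 31.0 mm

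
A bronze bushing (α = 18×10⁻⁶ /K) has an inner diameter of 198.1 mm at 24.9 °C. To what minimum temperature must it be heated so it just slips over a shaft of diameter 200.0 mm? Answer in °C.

T = 558 °C

Required Δd = 200.0 − 198.1 = 1.9 mm
Δd = αd₀ΔT ⇒ ΔT = Δd/(αd₀) = 1.9 / (18×10⁻⁶ × 198.1) = 532.84 K
T_min = 24.9 + 532.84 = 557.74 °C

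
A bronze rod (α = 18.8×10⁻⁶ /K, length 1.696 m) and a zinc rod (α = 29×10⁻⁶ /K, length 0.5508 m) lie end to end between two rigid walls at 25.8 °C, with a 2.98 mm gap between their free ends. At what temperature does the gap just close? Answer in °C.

T = 88.1 °C

Gap closes when ΔL₁ + ΔL₂ = 2.98 mm = 2.98×10⁻³ m
(α₁L₁ + α₂L₂)ΔT = g
α₁L₁ + α₂L₂ = 18.8×10⁻⁶×1.696 + 29×10⁻⁶×0.5508 = 4.7858×10⁻⁵ m/K
ΔT = 2.98×10⁻³ / 4.7858×10⁻⁵ = 62.268 K
T = 25.8 + 62.268 = 88.068 °C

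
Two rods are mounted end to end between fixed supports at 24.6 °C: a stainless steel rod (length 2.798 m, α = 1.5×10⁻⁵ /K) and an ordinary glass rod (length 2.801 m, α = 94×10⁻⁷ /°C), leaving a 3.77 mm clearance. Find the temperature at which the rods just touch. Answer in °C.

Gap closes when ΔL₁ + ΔL₂ = 3.77 mm = 3.77×10⁻³ m
(α₁L₁ + α₂L₂)ΔT = g
α₁L₁ + α₂L₂ = 1.5×10⁻⁵×2.798 + 94×10⁻⁷×2.801 = 6.82994×10⁻⁵ m/K
ΔT = 3.77×10⁻³ / 6.82994×10⁻⁵ = 55.198 K
T = 24.6 + 55.198 = 79.798 °C

T = 79.8 °C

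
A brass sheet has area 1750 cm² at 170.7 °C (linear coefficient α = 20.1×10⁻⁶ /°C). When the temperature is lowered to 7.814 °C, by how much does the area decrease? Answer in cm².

ΔA = 11.5 cm²

Area coefficient ≈ 2α; |ΔT| = 162.886 K
ΔA = 2αA₀ΔT = 2(20.1×10⁻⁶)(1750)(162.886) = 11.5 cm²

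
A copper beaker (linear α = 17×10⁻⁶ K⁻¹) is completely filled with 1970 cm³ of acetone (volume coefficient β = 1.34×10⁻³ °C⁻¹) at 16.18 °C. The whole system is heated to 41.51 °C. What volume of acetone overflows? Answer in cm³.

The beaker also expands: β_container ≈ 3α = 5.1×10⁻⁵ /K
Net overflow = V₀(β_liq − 3α_cont)ΔT
β − 3α = 1.34×10⁻³ − 5.1×10⁻⁵ = 1.289×10⁻³ /K; ΔT = 25.33 K
ΔV = 1970 × 1.289×10⁻³ × 25.33 = 64.3 cm³

64.3 cm³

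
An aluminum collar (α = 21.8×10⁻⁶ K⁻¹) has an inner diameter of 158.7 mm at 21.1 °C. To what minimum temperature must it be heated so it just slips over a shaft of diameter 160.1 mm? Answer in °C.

T = 426 °C

Required Δd = 160.1 − 158.7 = 1.4 mm
Δd = αd₀ΔT ⇒ ΔT = Δd/(αd₀) = 1.4 / (21.8×10⁻⁶ × 158.7) = 404.66 K
T_min = 21.1 + 404.66 = 425.76 °C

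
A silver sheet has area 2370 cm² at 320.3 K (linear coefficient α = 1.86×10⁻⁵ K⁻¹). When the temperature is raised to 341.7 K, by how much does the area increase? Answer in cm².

Area coefficient ≈ 2α; |ΔT| = 21.4 K
ΔA = 2αA₀ΔT = 2(1.86×10⁻⁵)(2370)(21.4) = 1.89 cm²

ΔA = 1.89 cm²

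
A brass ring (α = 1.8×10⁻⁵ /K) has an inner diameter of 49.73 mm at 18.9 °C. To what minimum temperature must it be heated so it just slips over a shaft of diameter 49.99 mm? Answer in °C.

T = 309 °C

Required Δd = 49.99 − 49.73 = 0.26 mm
Δd = αd₀ΔT ⇒ ΔT = Δd/(αd₀) = 0.26 / (1.8×10⁻⁵ × 49.73) = 290.46 K
T_min = 18.9 + 290.46 = 309.36 °C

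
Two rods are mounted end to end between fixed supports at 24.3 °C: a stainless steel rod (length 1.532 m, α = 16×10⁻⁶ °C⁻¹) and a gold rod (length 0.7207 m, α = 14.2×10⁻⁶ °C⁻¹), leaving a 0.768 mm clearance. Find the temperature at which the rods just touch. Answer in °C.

α₁L₁ = 2.4512×10⁻⁵ m/K, α₂L₂ = 1.023394×10⁻⁵ m/K → total 3.474594×10⁻⁵ m/K
ΔT = g/(α₁L₁+α₂L₂) = 7.68×10⁻⁴ / 3.474594×10⁻⁵ = 22.103 K
T = 24.3 + 22.103 = 46.403 °C

T = 46.4 °C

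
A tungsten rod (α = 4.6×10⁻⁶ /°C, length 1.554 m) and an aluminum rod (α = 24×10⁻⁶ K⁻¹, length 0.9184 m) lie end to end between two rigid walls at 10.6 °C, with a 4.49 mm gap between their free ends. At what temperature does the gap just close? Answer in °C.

T = 164 °C

α₁L₁ = 7.1484×10⁻⁶ m/K, α₂L₂ = 2.20416×10⁻⁵ m/K → total 2.919×10⁻⁵ m/K
ΔT = g/(α₁L₁+α₂L₂) = 4.49×10⁻³ / 2.919×10⁻⁵ = 153.82 K
T = 10.6 + 153.82 = 164.42 °C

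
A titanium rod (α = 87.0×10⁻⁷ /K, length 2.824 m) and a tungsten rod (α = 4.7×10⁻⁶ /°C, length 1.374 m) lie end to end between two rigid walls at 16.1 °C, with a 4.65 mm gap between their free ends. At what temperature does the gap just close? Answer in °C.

α₁L₁ = 2.45688×10⁻⁵ m/K, α₂L₂ = 6.4578×10⁻⁶ m/K → total 3.10266×10⁻⁵ m/K
ΔT = g/(α₁L₁+α₂L₂) = 4.65×10⁻³ / 3.10266×10⁻⁵ = 149.87 K
T = 16.1 + 149.87 = 165.97 °C

T = 166 °C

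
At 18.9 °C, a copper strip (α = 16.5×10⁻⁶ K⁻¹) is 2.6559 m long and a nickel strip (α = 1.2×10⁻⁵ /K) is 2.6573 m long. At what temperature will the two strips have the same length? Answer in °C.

T = 136.2 °C

L₁(1 + α₁ΔT) = L₂(1 + α₂ΔT) ⇒ ΔT = (L₂ − L₁)/(α₁L₁ − α₂L₂)
L₂ − L₁ = 2.6573 − 2.6559 = 1.40×10⁻³ m
α₁L₁ − α₂L₂ = 16.5×10⁻⁶×2.6559 − 1.2×10⁻⁵×2.6573 = 1.193475×10⁻⁵ m/K
ΔT = 1.40×10⁻³ / 1.193475×10⁻⁵ = 117.305 K
T = 18.9 + 117.305 = 136.205 °C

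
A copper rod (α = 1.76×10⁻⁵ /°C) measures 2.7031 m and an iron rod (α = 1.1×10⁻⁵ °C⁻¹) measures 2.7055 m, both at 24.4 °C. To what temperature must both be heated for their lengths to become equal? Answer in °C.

T = 159.1 °C

L₁(1 + α₁ΔT) = L₂(1 + α₂ΔT) ⇒ ΔT = (L₂ − L₁)/(α₁L₁ − α₂L₂)
L₂ − L₁ = 2.7055 − 2.7031 = 2.40×10⁻³ m
α₁L₁ − α₂L₂ = 1.76×10⁻⁵×2.7031 − 1.1×10⁻⁵×2.7055 = 1.781406×10⁻⁵ m/K
ΔT = 2.40×10⁻³ / 1.781406×10⁻⁵ = 134.725 K
T = 24.4 + 134.725 = 159.125 °C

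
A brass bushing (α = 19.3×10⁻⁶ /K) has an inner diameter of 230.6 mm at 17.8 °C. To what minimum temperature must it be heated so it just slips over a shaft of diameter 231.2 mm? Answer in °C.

Required Δd = 231.2 − 230.6 = 0.6 mm
Δd = αd₀ΔT ⇒ ΔT = Δd/(αd₀) = 0.6 / (19.3×10⁻⁶ × 230.6) = 134.81 K
T_min = 17.8 + 134.81 = 152.61 °C

T = 153 °C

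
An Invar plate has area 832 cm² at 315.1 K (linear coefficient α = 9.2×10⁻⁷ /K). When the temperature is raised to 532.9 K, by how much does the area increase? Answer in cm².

ΔA = 0.333 cm²

Area coefficient ≈ 2α; |ΔT| = 217.8 K
ΔA = 2αA₀ΔT = 2(9.2×10⁻⁷)(832)(217.8) = 0.333 cm²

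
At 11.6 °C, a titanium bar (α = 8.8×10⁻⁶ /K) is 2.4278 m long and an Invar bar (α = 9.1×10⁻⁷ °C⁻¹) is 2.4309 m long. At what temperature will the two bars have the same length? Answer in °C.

T = 173.5 °C

Equal length when α₁L₁ΔT − α₂L₂ΔT = L₂ − L₁ = 3.10×10⁻³ m
α₁L₁ = 2.136464×10⁻⁵, α₂L₂ = 2.212119×10⁻⁶ → Δ(αL) = 1.9152521×10⁻⁵ m/K
ΔT = 3.10×10⁻³ / 1.9152521×10⁻⁵ = 161.859 K, so T = 11.6 + 161.859 = 173.459 °C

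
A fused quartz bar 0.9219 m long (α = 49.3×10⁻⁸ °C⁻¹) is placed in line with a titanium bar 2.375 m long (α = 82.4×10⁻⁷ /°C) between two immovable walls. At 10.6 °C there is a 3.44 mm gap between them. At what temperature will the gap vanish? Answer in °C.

Gap closes when ΔL₁ + ΔL₂ = 3.44 mm = 3.44×10⁻³ m
(α₁L₁ + α₂L₂)ΔT = g
α₁L₁ + α₂L₂ = 49.3×10⁻⁸×0.9219 + 82.4×10⁻⁷×2.375 = 2.00244967×10⁻⁵ m/K
ΔT = 3.44×10⁻³ / 2.00244967×10⁻⁵ = 171.79 K
T = 10.6 + 171.79 = 182.39 °C

T = 182 °C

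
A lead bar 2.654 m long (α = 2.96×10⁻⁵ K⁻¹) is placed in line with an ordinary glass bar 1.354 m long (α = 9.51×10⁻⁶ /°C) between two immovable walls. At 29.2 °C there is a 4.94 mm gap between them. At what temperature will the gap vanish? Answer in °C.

α₁L₁ = 7.85584×10⁻⁵ m/K, α₂L₂ = 1.287654×10⁻⁵ m/K → total 9.143494×10⁻⁵ m/K
ΔT = g/(α₁L₁+α₂L₂) = 4.94×10⁻³ / 9.143494×10⁻⁵ = 54.027 K
T = 29.2 + 54.027 = 83.227 °C

T = 83.2 °C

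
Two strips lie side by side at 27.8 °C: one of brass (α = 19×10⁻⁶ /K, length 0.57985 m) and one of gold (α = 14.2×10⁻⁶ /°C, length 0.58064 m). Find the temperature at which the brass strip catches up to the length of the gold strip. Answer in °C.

Equal length when α₁L₁ΔT − α₂L₂ΔT = L₂ − L₁ = 7.90×10⁻⁴ m
α₁L₁ = 1.101715×10⁻⁵, α₂L₂ = 8.245088×10⁻⁶ → Δ(αL) = 2.772062×10⁻⁶ m/K
ΔT = 7.90×10⁻⁴ / 2.772062×10⁻⁶ = 284.986 K, so T = 27.8 + 284.986 = 312.786 °C

T = 312.8 °C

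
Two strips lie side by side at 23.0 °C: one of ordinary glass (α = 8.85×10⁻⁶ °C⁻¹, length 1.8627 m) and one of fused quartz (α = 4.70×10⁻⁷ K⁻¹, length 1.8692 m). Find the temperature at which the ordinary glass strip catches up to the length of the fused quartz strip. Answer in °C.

L₁(1 + α₁ΔT) = L₂(1 + α₂ΔT) ⇒ ΔT = (L₂ − L₁)/(α₁L₁ − α₂L₂)
L₂ − L₁ = 1.8692 − 1.8627 = 6.50×10⁻³ m
α₁L₁ − α₂L₂ = 8.85×10⁻⁶×1.8627 − 4.70×10⁻⁷×1.8692 = 1.5606371×10⁻⁵ m/K
ΔT = 6.50×10⁻³ / 1.5606371×10⁻⁵ = 416.497 K
T = 23.0 + 416.497 = 439.497 °C

T = 439.5 °C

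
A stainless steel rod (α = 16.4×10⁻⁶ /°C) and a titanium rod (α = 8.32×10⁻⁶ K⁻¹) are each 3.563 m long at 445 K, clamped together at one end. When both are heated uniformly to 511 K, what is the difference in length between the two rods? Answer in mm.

1.90 mm

ΔT = 66 K
stainless steel: ΔL = 16.4×10⁻⁶ × 3.563 m × 66 = 3.8566×10⁻³ m = 3.8566 mm
titanium: ΔL = 8.32×10⁻⁶ × 3.563 m × 66 = 1.9565×10⁻³ m = 1.9565 mm
difference = 3.8566 − 1.9565 = 1.9001 mm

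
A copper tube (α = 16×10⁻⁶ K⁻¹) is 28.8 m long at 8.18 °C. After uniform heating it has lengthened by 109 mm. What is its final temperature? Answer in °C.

ΔL = αL₀ΔT ⇒ ΔT = ΔL / (αL₀)
ΔT = 109×10⁻³ m / (16×10⁻⁶ × 28.8 m) = 236.55 K
T = 8.18 + 236.55 = 244.73 °C

T = 245 °C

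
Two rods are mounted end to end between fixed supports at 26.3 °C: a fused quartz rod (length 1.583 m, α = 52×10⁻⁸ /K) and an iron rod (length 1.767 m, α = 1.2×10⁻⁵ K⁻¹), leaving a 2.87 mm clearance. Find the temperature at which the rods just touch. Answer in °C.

T = 157 °C

α₁L₁ = 8.2316×10⁻⁷ m/K, α₂L₂ = 2.1204×10⁻⁵ m/K → total 2.202716×10⁻⁵ m/K
ΔT = g/(α₁L₁+α₂L₂) = 2.87×10⁻³ / 2.202716×10⁻⁵ = 130.29 K
T = 26.3 + 130.29 = 156.59 °C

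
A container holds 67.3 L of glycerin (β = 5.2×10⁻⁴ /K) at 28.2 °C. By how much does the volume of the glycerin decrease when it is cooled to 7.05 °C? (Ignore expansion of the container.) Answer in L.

ΔV = 0.740 L

|ΔT| = |7.05 − 28.2| = 21.15 K
ΔV = βV₀ΔT = (5.2×10⁻⁴)(67.3)(21.15) = 0.740 L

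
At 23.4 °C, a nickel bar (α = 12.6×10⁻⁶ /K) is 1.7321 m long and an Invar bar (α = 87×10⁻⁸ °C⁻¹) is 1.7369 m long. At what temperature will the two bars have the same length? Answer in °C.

T = 259.7 °C

Equal length when α₁L₁ΔT − α₂L₂ΔT = L₂ − L₁ = 4.80×10⁻³ m
α₁L₁ = 2.182446×10⁻⁵, α₂L₂ = 1.511103×10⁻⁶ → Δ(αL) = 2.0313357×10⁻⁵ m/K
ΔT = 4.80×10⁻³ / 2.0313357×10⁻⁵ = 236.298 K, so T = 23.4 + 236.298 = 259.698 °C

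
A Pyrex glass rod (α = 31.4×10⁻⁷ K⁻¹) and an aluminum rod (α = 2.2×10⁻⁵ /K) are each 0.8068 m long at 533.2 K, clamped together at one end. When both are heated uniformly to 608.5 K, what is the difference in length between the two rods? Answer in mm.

1.15 mm

ΔT = 75.3 K
Pyrex glass: ΔL = 31.4×10⁻⁷ × 0.8068 m × 75.3 = 1.9076×10⁻⁴ m = 0.19076 mm
aluminum: ΔL = 2.2×10⁻⁵ × 0.8068 m × 75.3 = 1.3365×10⁻³ m = 1.3365 mm
difference = 1.3365 − 0.19076 = 1.14574 mm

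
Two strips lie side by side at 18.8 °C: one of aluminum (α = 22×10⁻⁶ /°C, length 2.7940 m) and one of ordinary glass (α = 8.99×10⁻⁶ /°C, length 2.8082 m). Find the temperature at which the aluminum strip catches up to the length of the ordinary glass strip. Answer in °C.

Equal length when α₁L₁ΔT − α₂L₂ΔT = L₂ − L₁ = 1.42×10⁻² m
α₁L₁ = 6.1468×10⁻⁵, α₂L₂ = 2.5245718×10⁻⁵ → Δ(αL) = 3.6222282×10⁻⁵ m/K
ΔT = 1.42×10⁻² / 3.6222282×10⁻⁵ = 392.024 K, so T = 18.8 + 392.024 = 410.824 °C

T = 410.8 °C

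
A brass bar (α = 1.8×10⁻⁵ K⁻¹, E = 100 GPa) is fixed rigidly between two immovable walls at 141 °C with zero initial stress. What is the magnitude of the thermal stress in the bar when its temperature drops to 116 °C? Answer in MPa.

Fully constrained: the free strain ε = αΔT is blocked, so σ = Eε = EαΔT.
|ΔT| = 25 K
σ = 100×10⁹ × 1.8×10⁻⁵ × 25 = 4.50×10⁷ Pa

σ = 45.0 MPa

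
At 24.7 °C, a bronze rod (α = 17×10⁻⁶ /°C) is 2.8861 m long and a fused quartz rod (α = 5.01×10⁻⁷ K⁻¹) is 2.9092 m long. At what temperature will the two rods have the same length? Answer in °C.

Equal length when α₁L₁ΔT − α₂L₂ΔT = L₂ − L₁ = 2.31×10⁻² m
α₁L₁ = 4.90637×10⁻⁵, α₂L₂ = 1.4575092×10⁻⁶ → Δ(αL) = 4.76061908×10⁻⁵ m/K
ΔT = 2.31×10⁻² / 4.76061908×10⁻⁵ = 485.231 K, so T = 24.7 + 485.231 = 509.931 °C

T = 509.9 °C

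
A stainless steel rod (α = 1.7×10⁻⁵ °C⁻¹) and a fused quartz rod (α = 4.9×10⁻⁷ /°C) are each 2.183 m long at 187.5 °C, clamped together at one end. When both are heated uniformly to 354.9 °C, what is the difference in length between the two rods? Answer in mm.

ΔT = 167.4 K
stainless steel: ΔL = 1.7×10⁻⁵ × 2.183 m × 167.4 = 6.2124×10⁻³ m = 6.2124 mm
fused quartz: ΔL = 4.9×10⁻⁷ × 2.183 m × 167.4 = 1.7906×10⁻⁴ m = 0.17906 mm
difference = 6.2124 − 0.17906 = 6.03334 mm

6.03 mm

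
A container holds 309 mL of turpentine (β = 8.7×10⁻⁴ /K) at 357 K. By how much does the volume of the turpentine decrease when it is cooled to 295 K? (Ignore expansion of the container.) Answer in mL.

ΔV = 16.7 mL

|ΔT| = |295 − 357| = 62 K
ΔV = βV₀ΔT = (8.7×10⁻⁴)(309)(62) = 16.7 mL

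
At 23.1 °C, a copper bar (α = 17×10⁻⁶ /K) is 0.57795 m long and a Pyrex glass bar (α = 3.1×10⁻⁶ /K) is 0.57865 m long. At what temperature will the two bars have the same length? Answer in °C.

T = 110.3 °C

Equal length when α₁L₁ΔT − α₂L₂ΔT = L₂ − L₁ = 7.00×10⁻⁴ m
α₁L₁ = 9.82515×10⁻⁶, α₂L₂ = 1.793815×10⁻⁶ → Δ(αL) = 8.031335×10⁻⁶ m/K
ΔT = 7.00×10⁻⁴ / 8.031335×10⁻⁶ = 87.159 K, so T = 23.1 + 87.159 = 110.259 °C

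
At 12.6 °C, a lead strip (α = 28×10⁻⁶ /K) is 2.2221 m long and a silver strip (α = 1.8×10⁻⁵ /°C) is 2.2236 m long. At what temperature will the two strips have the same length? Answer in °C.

L₁(1 + α₁ΔT) = L₂(1 + α₂ΔT) ⇒ ΔT = (L₂ − L₁)/(α₁L₁ − α₂L₂)
L₂ − L₁ = 2.2236 − 2.2221 = 1.50×10⁻³ m
α₁L₁ − α₂L₂ = 28×10⁻⁶×2.2221 − 1.8×10⁻⁵×2.2236 = 2.2194×10⁻⁵ m/K
ΔT = 1.50×10⁻³ / 2.2194×10⁻⁵ = 67.5858 K
T = 12.6 + 67.5858 = 80.1858 °C

T = 80.19 °C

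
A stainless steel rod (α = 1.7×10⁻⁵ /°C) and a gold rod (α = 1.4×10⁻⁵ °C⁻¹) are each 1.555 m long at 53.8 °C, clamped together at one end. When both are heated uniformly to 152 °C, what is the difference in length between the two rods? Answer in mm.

0.458 mm

ΔT = 98.2 K
stainless steel: ΔL = 1.7×10⁻⁵ × 1.555 m × 98.2 = 2.5959×10⁻³ m = 2.5959 mm
gold: ΔL = 1.4×10⁻⁵ × 1.555 m × 98.2 = 2.1378×10⁻³ m = 2.1378 mm
difference = 2.5959 − 2.1378 = 0.4581 mm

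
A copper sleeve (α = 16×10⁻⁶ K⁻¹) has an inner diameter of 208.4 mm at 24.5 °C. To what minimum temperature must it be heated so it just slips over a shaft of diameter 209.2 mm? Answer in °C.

Required Δd = 209.2 − 208.4 = 0.8 mm
Δd = αd₀ΔT ⇒ ΔT = Δd/(αd₀) = 0.8 / (16×10⁻⁶ × 208.4) = 239.92 K
T_min = 24.5 + 239.92 = 264.42 °C

T = 264 °C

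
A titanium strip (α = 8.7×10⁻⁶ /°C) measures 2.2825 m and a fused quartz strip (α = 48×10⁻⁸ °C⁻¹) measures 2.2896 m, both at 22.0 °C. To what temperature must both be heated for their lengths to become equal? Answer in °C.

T = 400.5 °C

Equal length when α₁L₁ΔT − α₂L₂ΔT = L₂ − L₁ = 7.10×10⁻³ m
α₁L₁ = 1.985775×10⁻⁵, α₂L₂ = 1.099008×10⁻⁶ → Δ(αL) = 1.8758742×10⁻⁵ m/K
ΔT = 7.10×10⁻³ / 1.8758742×10⁻⁵ = 378.490 K, so T = 22.0 + 378.490 = 400.490 °C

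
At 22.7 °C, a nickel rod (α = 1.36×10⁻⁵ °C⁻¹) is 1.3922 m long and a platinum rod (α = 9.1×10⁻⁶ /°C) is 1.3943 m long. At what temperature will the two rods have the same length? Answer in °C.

Equal length when α₁L₁ΔT − α₂L₂ΔT = L₂ − L₁ = 2.10×10⁻³ m
α₁L₁ = 1.893392×10⁻⁵, α₂L₂ = 1.268813×10⁻⁵ → Δ(αL) = 6.24579×10⁻⁶ m/K
ΔT = 2.10×10⁻³ / 6.24579×10⁻⁶ = 336.226 K, so T = 22.7 + 336.226 = 358.926 °C

T = 358.9 °C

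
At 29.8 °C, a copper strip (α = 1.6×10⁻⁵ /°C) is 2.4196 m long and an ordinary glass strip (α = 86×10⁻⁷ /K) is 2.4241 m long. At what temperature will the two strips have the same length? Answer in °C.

T = 281.7 °C

Equal length when α₁L₁ΔT − α₂L₂ΔT = L₂ − L₁ = 4.50×10⁻³ m
α₁L₁ = 3.87136×10⁻⁵, α₂L₂ = 2.084726×10⁻⁵ → Δ(αL) = 1.786634×10⁻⁵ m/K
ΔT = 4.50×10⁻³ / 1.786634×10⁻⁵ = 251.870 K, so T = 29.8 + 251.870 = 281.670 °C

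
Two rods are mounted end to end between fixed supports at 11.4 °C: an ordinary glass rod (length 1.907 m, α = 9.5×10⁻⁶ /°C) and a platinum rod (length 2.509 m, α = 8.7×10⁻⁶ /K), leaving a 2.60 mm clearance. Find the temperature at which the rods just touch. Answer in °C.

α₁L₁ = 1.81165×10⁻⁵ m/K, α₂L₂ = 2.18283×10⁻⁵ m/K → total 3.99448×10⁻⁵ m/K
ΔT = g/(α₁L₁+α₂L₂) = 2.60×10⁻³ / 3.99448×10⁻⁵ = 65.090 K
T = 11.4 + 65.090 = 76.490 °C

T = 76.5 °C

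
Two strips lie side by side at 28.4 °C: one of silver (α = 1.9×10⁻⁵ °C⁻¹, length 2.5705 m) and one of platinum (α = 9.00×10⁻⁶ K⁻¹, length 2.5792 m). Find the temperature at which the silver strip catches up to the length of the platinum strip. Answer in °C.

T = 367.9 °C

L₁(1 + α₁ΔT) = L₂(1 + α₂ΔT) ⇒ ΔT = (L₂ − L₁)/(α₁L₁ − α₂L₂)
L₂ − L₁ = 2.5792 − 2.5705 = 8.70×10⁻³ m
α₁L₁ − α₂L₂ = 1.9×10⁻⁵×2.5705 − 9.00×10⁻⁶×2.5792 = 2.56267×10⁻⁵ m/K
ΔT = 8.70×10⁻³ / 2.56267×10⁻⁵ = 339.490 K
T = 28.4 + 339.490 = 367.890 °C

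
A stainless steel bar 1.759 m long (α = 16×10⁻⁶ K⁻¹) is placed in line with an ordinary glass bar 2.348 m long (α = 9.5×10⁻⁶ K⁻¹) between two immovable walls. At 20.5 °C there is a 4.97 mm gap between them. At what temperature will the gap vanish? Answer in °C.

α₁L₁ = 2.8144×10⁻⁵ m/K, α₂L₂ = 2.2306×10⁻⁵ m/K → total 5.045×10⁻⁵ m/K
ΔT = g/(α₁L₁+α₂L₂) = 4.97×10⁻³ / 5.045×10⁻⁵ = 98.51 K
T = 20.5 + 98.51 = 119.01 °C

T = 119 °C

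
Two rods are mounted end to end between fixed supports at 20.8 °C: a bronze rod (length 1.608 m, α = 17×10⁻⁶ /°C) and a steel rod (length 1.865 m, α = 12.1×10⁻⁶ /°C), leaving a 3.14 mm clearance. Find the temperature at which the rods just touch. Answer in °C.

T = 83.7 °C

Gap closes when ΔL₁ + ΔL₂ = 3.14 mm = 3.14×10⁻³ m
(α₁L₁ + α₂L₂)ΔT = g
α₁L₁ + α₂L₂ = 17×10⁻⁶×1.608 + 12.1×10⁻⁶×1.865 = 4.99025×10⁻⁵ m/K
ΔT = 3.14×10⁻³ / 4.99025×10⁻⁵ = 62.923 K
T = 20.8 + 62.923 = 83.723 °C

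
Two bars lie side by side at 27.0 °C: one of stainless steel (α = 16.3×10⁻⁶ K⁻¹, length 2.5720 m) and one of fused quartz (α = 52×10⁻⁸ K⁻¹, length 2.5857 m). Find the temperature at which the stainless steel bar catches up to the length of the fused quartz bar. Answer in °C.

T = 364.6 °C

Equal length when α₁L₁ΔT − α₂L₂ΔT = L₂ − L₁ = 1.37×10⁻² m
α₁L₁ = 4.19236×10⁻⁵, α₂L₂ = 1.344564×10⁻⁶ → Δ(αL) = 4.0579036×10⁻⁵ m/K
ΔT = 1.37×10⁻² / 4.0579036×10⁻⁵ = 337.613 K, so T = 27.0 + 337.613 = 364.613 °C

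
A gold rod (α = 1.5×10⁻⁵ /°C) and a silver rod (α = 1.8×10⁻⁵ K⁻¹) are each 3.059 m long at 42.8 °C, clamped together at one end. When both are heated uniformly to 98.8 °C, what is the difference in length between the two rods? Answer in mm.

0.514 mm

ΔT = 56.0 K
gold: ΔL = 1.5×10⁻⁵ × 3.059 m × 56.0 = 2.5696×10⁻³ m = 2.5696 mm
silver: ΔL = 1.8×10⁻⁵ × 3.059 m × 56.0 = 3.0835×10⁻³ m = 3.0835 mm
difference = 3.0835 − 2.5696 = 0.5139 mm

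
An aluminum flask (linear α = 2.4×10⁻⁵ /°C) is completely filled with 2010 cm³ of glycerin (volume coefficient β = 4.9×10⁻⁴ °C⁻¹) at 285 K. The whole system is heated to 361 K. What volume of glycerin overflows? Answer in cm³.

63.9 cm³

The flask also expands: β_container ≈ 3α = 7.2×10⁻⁵ /K
Net overflow = V₀(β_liq − 3α_cont)ΔT
β − 3α = 4.90×10⁻⁴ − 7.2×10⁻⁵ = 4.18×10⁻⁴ /K; ΔT = 76 K
ΔV = 2010 × 4.18×10⁻⁴ × 76 = 63.9 cm³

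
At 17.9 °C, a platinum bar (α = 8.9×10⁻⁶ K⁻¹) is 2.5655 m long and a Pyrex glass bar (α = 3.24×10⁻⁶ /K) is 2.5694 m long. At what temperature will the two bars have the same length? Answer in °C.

L₁(1 + α₁ΔT) = L₂(1 + α₂ΔT) ⇒ ΔT = (L₂ − L₁)/(α₁L₁ − α₂L₂)
L₂ − L₁ = 2.5694 − 2.5655 = 3.90×10⁻³ m
α₁L₁ − α₂L₂ = 8.9×10⁻⁶×2.5655 − 3.24×10⁻⁶×2.5694 = 1.4508094×10⁻⁵ m/K
ΔT = 3.90×10⁻³ / 1.4508094×10⁻⁵ = 268.815 K
T = 17.9 + 268.815 = 286.715 °C

T = 286.7 °C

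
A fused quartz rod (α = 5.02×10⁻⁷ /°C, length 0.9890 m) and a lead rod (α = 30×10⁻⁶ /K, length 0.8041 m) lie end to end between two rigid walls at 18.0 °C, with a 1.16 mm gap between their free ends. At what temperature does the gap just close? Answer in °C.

T = 65.1 °C

Gap closes when ΔL₁ + ΔL₂ = 1.16 mm = 1.16×10⁻³ m
(α₁L₁ + α₂L₂)ΔT = g
α₁L₁ + α₂L₂ = 5.02×10⁻⁷×0.9890 + 30×10⁻⁶×0.8041 = 2.4619478×10⁻⁵ m/K
ΔT = 1.16×10⁻³ / 2.4619478×10⁻⁵ = 47.117 K
T = 18.0 + 47.117 = 65.117 °C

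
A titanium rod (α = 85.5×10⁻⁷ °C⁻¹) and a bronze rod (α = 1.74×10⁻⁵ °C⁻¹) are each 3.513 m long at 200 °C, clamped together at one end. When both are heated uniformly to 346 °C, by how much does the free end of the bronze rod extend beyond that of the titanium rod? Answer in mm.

4.54 mm

ΔT = 146 K
titanium: ΔL = 85.5×10⁻⁷ × 3.513 m × 146 = 4.3853×10⁻³ m = 4.3853 mm
bronze: ΔL = 1.74×10⁻⁵ × 3.513 m × 146 = 8.9244×10⁻³ m = 8.9244 mm
difference = 8.9244 − 4.3853 = 4.5391 mm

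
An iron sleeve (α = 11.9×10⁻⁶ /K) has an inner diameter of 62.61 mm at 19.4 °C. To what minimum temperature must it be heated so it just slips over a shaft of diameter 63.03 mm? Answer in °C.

Required Δd = 63.03 − 62.61 = 0.42 mm
Δd = αd₀ΔT ⇒ ΔT = Δd/(αd₀) = 0.42 / (11.9×10⁻⁶ × 62.61) = 563.71 K
T_min = 19.4 + 563.71 = 583.11 °C

T = 583 °C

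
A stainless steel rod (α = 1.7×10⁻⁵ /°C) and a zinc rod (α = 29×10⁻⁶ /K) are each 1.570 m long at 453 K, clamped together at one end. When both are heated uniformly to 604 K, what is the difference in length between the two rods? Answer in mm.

2.84 mm

ΔT = 151 K
stainless steel: ΔL = 1.7×10⁻⁵ × 1.570 m × 151 = 4.0302×10⁻³ m = 4.0302 mm
zinc: ΔL = 29×10⁻⁶ × 1.570 m × 151 = 6.8750×10⁻³ m = 6.8750 mm
difference = 6.8750 − 4.0302 = 2.8448 mm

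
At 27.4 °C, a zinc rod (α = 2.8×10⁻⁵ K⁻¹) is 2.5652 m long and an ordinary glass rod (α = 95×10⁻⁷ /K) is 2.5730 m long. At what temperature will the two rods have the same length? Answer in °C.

L₁(1 + α₁ΔT) = L₂(1 + α₂ΔT) ⇒ ΔT = (L₂ − L₁)/(α₁L₁ − α₂L₂)
L₂ − L₁ = 2.5730 − 2.5652 = 7.80×10⁻³ m
α₁L₁ − α₂L₂ = 2.8×10⁻⁵×2.5652 − 95×10⁻⁷×2.5730 = 4.73821×10⁻⁵ m/K
ΔT = 7.80×10⁻³ / 4.73821×10⁻⁵ = 164.619 K
T = 27.4 + 164.619 = 192.019 °C

T = 192.0 °C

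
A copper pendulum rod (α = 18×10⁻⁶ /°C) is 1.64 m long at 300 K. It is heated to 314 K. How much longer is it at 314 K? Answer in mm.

ΔL = 0.413 mm

|ΔT| = |314 − 300| = 14 K
ΔL = αL₀ΔT = (18×10⁻⁶)(1.64)(14) = 4.13×10⁻⁴ m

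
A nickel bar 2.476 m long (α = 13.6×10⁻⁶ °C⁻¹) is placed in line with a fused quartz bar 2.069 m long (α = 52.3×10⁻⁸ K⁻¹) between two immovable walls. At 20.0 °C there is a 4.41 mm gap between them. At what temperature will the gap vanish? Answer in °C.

T = 147 °C

Gap closes when ΔL₁ + ΔL₂ = 4.41 mm = 4.41×10⁻³ m
(α₁L₁ + α₂L₂)ΔT = g
α₁L₁ + α₂L₂ = 13.6×10⁻⁶×2.476 + 52.3×10⁻⁸×2.069 = 3.4755687×10⁻⁵ m/K
ΔT = 4.41×10⁻³ / 3.4755687×10⁻⁵ = 126.89 K
T = 20.0 + 126.89 = 146.89 °C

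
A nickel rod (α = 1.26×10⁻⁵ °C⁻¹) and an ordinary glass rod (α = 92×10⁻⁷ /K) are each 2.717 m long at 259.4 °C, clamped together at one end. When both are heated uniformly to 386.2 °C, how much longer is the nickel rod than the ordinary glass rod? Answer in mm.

ΔT = 126.8 K
nickel: ΔL = 1.26×10⁻⁵ × 2.717 m × 126.8 = 4.3409×10⁻³ m = 4.3409 mm
ordinary glass: ΔL = 92×10⁻⁷ × 2.717 m × 126.8 = 3.1695×10⁻³ m = 3.1695 mm
difference = 4.3409 − 3.1695 = 1.1714 mm

1.17 mm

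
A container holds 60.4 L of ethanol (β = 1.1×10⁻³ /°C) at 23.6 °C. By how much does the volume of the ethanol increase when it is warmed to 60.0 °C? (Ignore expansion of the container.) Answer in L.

ΔV = 2.42 L

|ΔT| = |60.0 − 23.6| = 36.4 K
ΔV = βV₀ΔT = (1.1×10⁻³)(60.4)(36.4) = 2.42 L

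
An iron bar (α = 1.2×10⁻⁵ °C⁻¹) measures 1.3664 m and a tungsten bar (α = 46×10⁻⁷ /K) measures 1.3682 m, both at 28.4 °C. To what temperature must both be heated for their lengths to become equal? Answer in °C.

T = 206.6 °C

L₁(1 + α₁ΔT) = L₂(1 + α₂ΔT) ⇒ ΔT = (L₂ − L₁)/(α₁L₁ − α₂L₂)
L₂ − L₁ = 1.3682 − 1.3664 = 1.80×10⁻³ m
α₁L₁ − α₂L₂ = 1.2×10⁻⁵×1.3664 − 46×10⁻⁷×1.3682 = 1.010308×10⁻⁵ m/K
ΔT = 1.80×10⁻³ / 1.010308×10⁻⁵ = 178.163 K
T = 28.4 + 178.163 = 206.563 °C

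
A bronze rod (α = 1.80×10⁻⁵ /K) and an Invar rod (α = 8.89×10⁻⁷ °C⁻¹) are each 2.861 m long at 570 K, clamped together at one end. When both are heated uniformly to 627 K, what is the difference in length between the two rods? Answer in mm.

ΔT = 57 K
bronze: ΔL = 1.80×10⁻⁵ × 2.861 m × 57 = 2.9354×10⁻³ m = 2.9354 mm
Invar: ΔL = 8.89×10⁻⁷ × 2.861 m × 57 = 1.4498×10⁻⁴ m = 0.14498 mm
difference = 2.9354 − 0.14498 = 2.79042 mm

2.79 mm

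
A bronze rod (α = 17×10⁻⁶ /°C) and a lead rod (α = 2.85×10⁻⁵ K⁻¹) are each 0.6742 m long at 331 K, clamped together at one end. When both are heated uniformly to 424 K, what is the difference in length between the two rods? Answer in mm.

ΔT = 93 K
bronze: ΔL = 17×10⁻⁶ × 0.6742 m × 93 = 1.0659×10⁻³ m = 1.0659 mm
lead: ΔL = 2.85×10⁻⁵ × 0.6742 m × 93 = 1.7870×10⁻³ m = 1.7870 mm
difference = 1.7870 − 1.0659 = 0.7211 mm

0.721 mm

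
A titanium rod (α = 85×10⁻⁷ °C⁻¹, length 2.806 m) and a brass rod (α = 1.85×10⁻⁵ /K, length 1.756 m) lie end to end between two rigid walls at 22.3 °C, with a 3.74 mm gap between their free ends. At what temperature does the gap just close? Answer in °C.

α₁L₁ = 2.3851×10⁻⁵ m/K, α₂L₂ = 3.2486×10⁻⁵ m/K → total 5.6337×10⁻⁵ m/K
ΔT = g/(α₁L₁+α₂L₂) = 3.74×10⁻³ / 5.6337×10⁻⁵ = 66.386 K
T = 22.3 + 66.386 = 88.686 °C

T = 88.7 °C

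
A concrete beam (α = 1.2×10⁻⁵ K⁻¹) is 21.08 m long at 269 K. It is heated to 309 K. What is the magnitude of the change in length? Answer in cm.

|ΔT| = |309 − 269| = 40 K
ΔL = αL₀ΔT = (1.2×10⁻⁵)(21.08)(40) = 1.01×10⁻² m

ΔL = 1.01 cm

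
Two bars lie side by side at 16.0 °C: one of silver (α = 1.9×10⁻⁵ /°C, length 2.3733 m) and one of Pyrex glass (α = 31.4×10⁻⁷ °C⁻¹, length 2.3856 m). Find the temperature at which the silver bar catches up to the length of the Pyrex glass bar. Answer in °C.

Equal length when α₁L₁ΔT − α₂L₂ΔT = L₂ − L₁ = 1.23×10⁻² m
α₁L₁ = 4.50927×10⁻⁵, α₂L₂ = 7.490784×10⁻⁶ → Δ(αL) = 3.7601916×10⁻⁵ m/K
ΔT = 1.23×10⁻² / 3.7601916×10⁻⁵ = 327.111 K, so T = 16.0 + 327.111 = 343.111 °C

T = 343.1 °C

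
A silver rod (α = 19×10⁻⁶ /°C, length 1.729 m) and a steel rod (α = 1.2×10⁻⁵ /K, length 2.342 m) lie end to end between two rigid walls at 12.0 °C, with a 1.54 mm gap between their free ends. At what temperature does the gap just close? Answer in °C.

T = 37.3 °C

Gap closes when ΔL₁ + ΔL₂ = 1.54 mm = 1.54×10⁻³ m
(α₁L₁ + α₂L₂)ΔT = g
α₁L₁ + α₂L₂ = 19×10⁻⁶×1.729 + 1.2×10⁻⁵×2.342 = 6.0955×10⁻⁵ m/K
ΔT = 1.54×10⁻³ / 6.0955×10⁻⁵ = 25.265 K
T = 12.0 + 25.265 = 37.265 °C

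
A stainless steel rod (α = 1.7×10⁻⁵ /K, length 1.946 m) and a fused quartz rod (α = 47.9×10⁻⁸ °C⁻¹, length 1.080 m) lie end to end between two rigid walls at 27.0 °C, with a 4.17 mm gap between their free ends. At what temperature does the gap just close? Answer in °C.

Gap closes when ΔL₁ + ΔL₂ = 4.17 mm = 4.17×10⁻³ m
(α₁L₁ + α₂L₂)ΔT = g
α₁L₁ + α₂L₂ = 1.7×10⁻⁵×1.946 + 47.9×10⁻⁸×1.080 = 3.359932×10⁻⁵ m/K
ΔT = 4.17×10⁻³ / 3.359932×10⁻⁵ = 124.11 K
T = 27.0 + 124.11 = 151.11 °C

T = 151 °C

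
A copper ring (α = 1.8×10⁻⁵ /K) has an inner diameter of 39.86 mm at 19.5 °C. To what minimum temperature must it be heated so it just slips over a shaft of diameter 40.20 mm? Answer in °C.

T = 493 °C

Required Δd = 40.20 − 39.86 = 0.34 mm
Δd = αd₀ΔT ⇒ ΔT = Δd/(αd₀) = 0.34 / (1.8×10⁻⁵ × 39.86) = 473.88 K
T_min = 19.5 + 473.88 = 493.38 °C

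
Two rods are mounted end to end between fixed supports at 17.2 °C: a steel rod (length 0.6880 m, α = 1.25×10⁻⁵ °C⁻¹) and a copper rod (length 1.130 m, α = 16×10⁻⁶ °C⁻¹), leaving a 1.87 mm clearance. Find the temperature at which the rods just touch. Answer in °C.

T = 87.3 °C

Gap closes when ΔL₁ + ΔL₂ = 1.87 mm = 1.87×10⁻³ m
(α₁L₁ + α₂L₂)ΔT = g
α₁L₁ + α₂L₂ = 1.25×10⁻⁵×0.6880 + 16×10⁻⁶×1.130 = 2.668×10⁻⁵ m/K
ΔT = 1.87×10⁻³ / 2.668×10⁻⁵ = 70.090 K
T = 17.2 + 70.090 = 87.290 °C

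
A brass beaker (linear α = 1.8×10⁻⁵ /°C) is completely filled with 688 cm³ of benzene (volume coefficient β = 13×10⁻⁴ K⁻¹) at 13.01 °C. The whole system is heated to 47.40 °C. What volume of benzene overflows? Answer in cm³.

29.5 cm³

The beaker also expands: β_container ≈ 3α = 5.4×10⁻⁵ /K
Net overflow = V₀(β_liq − 3α_cont)ΔT
β − 3α = 1.30×10⁻³ − 5.4×10⁻⁵ = 1.246×10⁻³ /K; ΔT = 34.39 K
ΔV = 688 × 1.246×10⁻³ × 34.39 = 29.5 cm³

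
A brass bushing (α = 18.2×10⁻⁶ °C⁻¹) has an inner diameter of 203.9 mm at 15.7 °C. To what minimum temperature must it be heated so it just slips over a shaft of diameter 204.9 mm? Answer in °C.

Required Δd = 204.9 − 203.9 = 1.0 mm
Δd = αd₀ΔT ⇒ ΔT = Δd/(αd₀) = 1.0 / (18.2×10⁻⁶ × 203.9) = 269.47 K
T_min = 15.7 + 269.47 = 285.17 °C

T = 285 °C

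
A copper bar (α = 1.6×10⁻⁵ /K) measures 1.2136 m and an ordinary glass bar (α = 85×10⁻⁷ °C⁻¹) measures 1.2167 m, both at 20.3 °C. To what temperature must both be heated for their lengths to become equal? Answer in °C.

T = 361.9 °C

Equal length when α₁L₁ΔT − α₂L₂ΔT = L₂ − L₁ = 3.10×10⁻³ m
α₁L₁ = 1.94176×10⁻⁵, α₂L₂ = 1.034195×10⁻⁵ → Δ(αL) = 9.07565×10⁻⁶ m/K
ΔT = 3.10×10⁻³ / 9.07565×10⁻⁶ = 341.573 K, so T = 20.3 + 341.573 = 361.873 °C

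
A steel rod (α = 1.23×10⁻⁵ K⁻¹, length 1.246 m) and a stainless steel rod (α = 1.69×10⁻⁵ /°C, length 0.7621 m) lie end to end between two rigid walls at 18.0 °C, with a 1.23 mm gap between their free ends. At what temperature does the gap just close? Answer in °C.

T = 61.6 °C

Gap closes when ΔL₁ + ΔL₂ = 1.23 mm = 1.23×10⁻³ m
(α₁L₁ + α₂L₂)ΔT = g
α₁L₁ + α₂L₂ = 1.23×10⁻⁵×1.246 + 1.69×10⁻⁵×0.7621 = 2.820529×10⁻⁵ m/K
ΔT = 1.23×10⁻³ / 2.820529×10⁻⁵ = 43.609 K
T = 18.0 + 43.609 = 61.609 °C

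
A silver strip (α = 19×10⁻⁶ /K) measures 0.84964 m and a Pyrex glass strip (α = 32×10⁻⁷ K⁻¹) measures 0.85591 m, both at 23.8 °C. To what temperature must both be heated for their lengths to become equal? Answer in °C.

T = 491.6 °C

L₁(1 + α₁ΔT) = L₂(1 + α₂ΔT) ⇒ ΔT = (L₂ − L₁)/(α₁L₁ − α₂L₂)
L₂ − L₁ = 0.85591 − 0.84964 = 6.27×10⁻³ m
α₁L₁ − α₂L₂ = 19×10⁻⁶×0.84964 − 32×10⁻⁷×0.85591 = 1.3404248×10⁻⁵ m/K
ΔT = 6.27×10⁻³ / 1.3404248×10⁻⁵ = 467.762 K
T = 23.8 + 467.762 = 491.562 °C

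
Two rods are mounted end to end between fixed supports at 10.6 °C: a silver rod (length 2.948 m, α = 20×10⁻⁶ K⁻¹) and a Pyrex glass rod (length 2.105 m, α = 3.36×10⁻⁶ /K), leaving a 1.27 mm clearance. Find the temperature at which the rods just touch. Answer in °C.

α₁L₁ = 5.896×10⁻⁵ m/K, α₂L₂ = 7.0728×10⁻⁶ m/K → total 6.60328×10⁻⁵ m/K
ΔT = g/(α₁L₁+α₂L₂) = 1.27×10⁻³ / 6.60328×10⁻⁵ = 19.233 K
T = 10.6 + 19.233 = 29.833 °C

T = 29.8 °C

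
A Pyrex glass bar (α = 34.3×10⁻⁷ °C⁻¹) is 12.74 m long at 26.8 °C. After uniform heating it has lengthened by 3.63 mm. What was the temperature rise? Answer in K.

ΔL = αL₀ΔT ⇒ ΔT = ΔL / (αL₀)
ΔT = 3.63×10⁻³ m / (34.3×10⁻⁷ × 12.74 m) = 83.070 K

ΔT = 83.1 K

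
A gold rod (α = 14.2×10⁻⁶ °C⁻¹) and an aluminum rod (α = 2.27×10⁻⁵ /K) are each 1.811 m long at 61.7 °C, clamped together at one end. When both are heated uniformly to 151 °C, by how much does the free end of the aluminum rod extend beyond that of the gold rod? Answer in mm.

ΔT = 89.3 K
gold: ΔL = 14.2×10⁻⁶ × 1.811 m × 89.3 = 2.2965×10⁻³ m = 2.2965 mm
aluminum: ΔL = 2.27×10⁻⁵ × 1.811 m × 89.3 = 3.6711×10⁻³ m = 3.6711 mm
difference = 3.6711 − 2.2965 = 1.3746 mm

1.37 mm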